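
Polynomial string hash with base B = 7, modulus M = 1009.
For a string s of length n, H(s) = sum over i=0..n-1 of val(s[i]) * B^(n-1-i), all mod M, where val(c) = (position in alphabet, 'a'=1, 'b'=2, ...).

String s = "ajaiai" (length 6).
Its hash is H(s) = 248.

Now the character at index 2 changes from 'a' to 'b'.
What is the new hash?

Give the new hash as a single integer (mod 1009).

Answer: 591

Derivation:
val('a') = 1, val('b') = 2
Position k = 2, exponent = n-1-k = 3
B^3 mod M = 7^3 mod 1009 = 343
Delta = (2 - 1) * 343 mod 1009 = 343
New hash = (248 + 343) mod 1009 = 591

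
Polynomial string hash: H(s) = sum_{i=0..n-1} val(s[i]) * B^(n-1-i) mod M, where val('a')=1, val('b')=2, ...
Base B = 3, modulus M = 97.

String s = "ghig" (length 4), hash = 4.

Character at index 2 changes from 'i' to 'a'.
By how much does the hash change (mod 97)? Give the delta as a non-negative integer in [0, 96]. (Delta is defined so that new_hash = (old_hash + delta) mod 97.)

Answer: 73

Derivation:
Delta formula: (val(new) - val(old)) * B^(n-1-k) mod M
  val('a') - val('i') = 1 - 9 = -8
  B^(n-1-k) = 3^1 mod 97 = 3
  Delta = -8 * 3 mod 97 = 73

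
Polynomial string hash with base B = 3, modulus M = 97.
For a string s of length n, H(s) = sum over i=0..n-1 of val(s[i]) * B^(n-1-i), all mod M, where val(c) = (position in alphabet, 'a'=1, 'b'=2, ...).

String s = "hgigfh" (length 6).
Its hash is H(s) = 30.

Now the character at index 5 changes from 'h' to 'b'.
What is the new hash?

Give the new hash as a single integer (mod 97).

Answer: 24

Derivation:
val('h') = 8, val('b') = 2
Position k = 5, exponent = n-1-k = 0
B^0 mod M = 3^0 mod 97 = 1
Delta = (2 - 8) * 1 mod 97 = 91
New hash = (30 + 91) mod 97 = 24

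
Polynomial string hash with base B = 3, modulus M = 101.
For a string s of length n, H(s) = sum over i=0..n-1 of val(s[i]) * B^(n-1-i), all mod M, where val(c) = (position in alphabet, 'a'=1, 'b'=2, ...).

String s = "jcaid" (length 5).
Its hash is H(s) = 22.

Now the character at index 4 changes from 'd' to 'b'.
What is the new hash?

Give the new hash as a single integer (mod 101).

val('d') = 4, val('b') = 2
Position k = 4, exponent = n-1-k = 0
B^0 mod M = 3^0 mod 101 = 1
Delta = (2 - 4) * 1 mod 101 = 99
New hash = (22 + 99) mod 101 = 20

Answer: 20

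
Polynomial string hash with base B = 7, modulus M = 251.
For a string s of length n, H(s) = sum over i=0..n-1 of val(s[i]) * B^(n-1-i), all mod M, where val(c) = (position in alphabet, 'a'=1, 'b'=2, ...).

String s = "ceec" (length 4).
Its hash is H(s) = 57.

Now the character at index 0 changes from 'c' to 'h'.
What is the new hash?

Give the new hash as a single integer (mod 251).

val('c') = 3, val('h') = 8
Position k = 0, exponent = n-1-k = 3
B^3 mod M = 7^3 mod 251 = 92
Delta = (8 - 3) * 92 mod 251 = 209
New hash = (57 + 209) mod 251 = 15

Answer: 15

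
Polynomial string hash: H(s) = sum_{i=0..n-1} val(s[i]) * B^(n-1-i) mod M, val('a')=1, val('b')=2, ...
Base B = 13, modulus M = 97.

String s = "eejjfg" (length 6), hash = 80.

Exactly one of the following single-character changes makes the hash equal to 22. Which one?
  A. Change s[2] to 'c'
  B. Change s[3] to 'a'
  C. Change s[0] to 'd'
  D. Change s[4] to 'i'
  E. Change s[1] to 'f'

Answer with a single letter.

Option A: s[2]='j'->'c', delta=(3-10)*13^3 mod 97 = 44, hash=80+44 mod 97 = 27
Option B: s[3]='j'->'a', delta=(1-10)*13^2 mod 97 = 31, hash=80+31 mod 97 = 14
Option C: s[0]='e'->'d', delta=(4-5)*13^5 mod 97 = 23, hash=80+23 mod 97 = 6
Option D: s[4]='f'->'i', delta=(9-6)*13^1 mod 97 = 39, hash=80+39 mod 97 = 22 <-- target
Option E: s[1]='e'->'f', delta=(6-5)*13^4 mod 97 = 43, hash=80+43 mod 97 = 26

Answer: D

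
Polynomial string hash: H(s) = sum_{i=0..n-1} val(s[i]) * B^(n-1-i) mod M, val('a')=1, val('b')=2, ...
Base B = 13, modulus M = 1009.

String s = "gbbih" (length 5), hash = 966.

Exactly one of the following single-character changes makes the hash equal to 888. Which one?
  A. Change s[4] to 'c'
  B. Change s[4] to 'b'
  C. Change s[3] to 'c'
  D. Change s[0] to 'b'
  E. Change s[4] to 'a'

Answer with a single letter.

Answer: C

Derivation:
Option A: s[4]='h'->'c', delta=(3-8)*13^0 mod 1009 = 1004, hash=966+1004 mod 1009 = 961
Option B: s[4]='h'->'b', delta=(2-8)*13^0 mod 1009 = 1003, hash=966+1003 mod 1009 = 960
Option C: s[3]='i'->'c', delta=(3-9)*13^1 mod 1009 = 931, hash=966+931 mod 1009 = 888 <-- target
Option D: s[0]='g'->'b', delta=(2-7)*13^4 mod 1009 = 473, hash=966+473 mod 1009 = 430
Option E: s[4]='h'->'a', delta=(1-8)*13^0 mod 1009 = 1002, hash=966+1002 mod 1009 = 959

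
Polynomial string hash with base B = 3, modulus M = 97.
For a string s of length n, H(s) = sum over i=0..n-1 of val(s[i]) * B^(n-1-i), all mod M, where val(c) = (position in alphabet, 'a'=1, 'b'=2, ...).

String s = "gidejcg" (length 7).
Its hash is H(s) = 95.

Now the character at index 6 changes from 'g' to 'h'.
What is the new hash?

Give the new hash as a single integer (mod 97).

val('g') = 7, val('h') = 8
Position k = 6, exponent = n-1-k = 0
B^0 mod M = 3^0 mod 97 = 1
Delta = (8 - 7) * 1 mod 97 = 1
New hash = (95 + 1) mod 97 = 96

Answer: 96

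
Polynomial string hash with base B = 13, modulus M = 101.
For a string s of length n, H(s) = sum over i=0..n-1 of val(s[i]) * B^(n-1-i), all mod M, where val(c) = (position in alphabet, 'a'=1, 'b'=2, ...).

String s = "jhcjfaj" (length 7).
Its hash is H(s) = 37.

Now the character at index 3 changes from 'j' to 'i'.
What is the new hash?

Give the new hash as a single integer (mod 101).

Answer: 62

Derivation:
val('j') = 10, val('i') = 9
Position k = 3, exponent = n-1-k = 3
B^3 mod M = 13^3 mod 101 = 76
Delta = (9 - 10) * 76 mod 101 = 25
New hash = (37 + 25) mod 101 = 62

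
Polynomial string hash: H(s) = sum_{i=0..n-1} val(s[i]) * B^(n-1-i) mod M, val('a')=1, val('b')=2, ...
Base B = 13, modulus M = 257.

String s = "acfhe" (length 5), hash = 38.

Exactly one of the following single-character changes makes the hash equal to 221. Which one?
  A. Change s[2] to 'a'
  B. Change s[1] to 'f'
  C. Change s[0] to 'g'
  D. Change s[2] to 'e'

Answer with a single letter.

Answer: A

Derivation:
Option A: s[2]='f'->'a', delta=(1-6)*13^2 mod 257 = 183, hash=38+183 mod 257 = 221 <-- target
Option B: s[1]='c'->'f', delta=(6-3)*13^3 mod 257 = 166, hash=38+166 mod 257 = 204
Option C: s[0]='a'->'g', delta=(7-1)*13^4 mod 257 = 204, hash=38+204 mod 257 = 242
Option D: s[2]='f'->'e', delta=(5-6)*13^2 mod 257 = 88, hash=38+88 mod 257 = 126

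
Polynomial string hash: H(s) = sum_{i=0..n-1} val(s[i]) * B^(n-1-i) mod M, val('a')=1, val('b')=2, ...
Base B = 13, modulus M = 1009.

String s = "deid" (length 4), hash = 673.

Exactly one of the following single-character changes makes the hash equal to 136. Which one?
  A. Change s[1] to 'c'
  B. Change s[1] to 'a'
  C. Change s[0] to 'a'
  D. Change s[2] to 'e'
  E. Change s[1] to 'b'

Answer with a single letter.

Answer: C

Derivation:
Option A: s[1]='e'->'c', delta=(3-5)*13^2 mod 1009 = 671, hash=673+671 mod 1009 = 335
Option B: s[1]='e'->'a', delta=(1-5)*13^2 mod 1009 = 333, hash=673+333 mod 1009 = 1006
Option C: s[0]='d'->'a', delta=(1-4)*13^3 mod 1009 = 472, hash=673+472 mod 1009 = 136 <-- target
Option D: s[2]='i'->'e', delta=(5-9)*13^1 mod 1009 = 957, hash=673+957 mod 1009 = 621
Option E: s[1]='e'->'b', delta=(2-5)*13^2 mod 1009 = 502, hash=673+502 mod 1009 = 166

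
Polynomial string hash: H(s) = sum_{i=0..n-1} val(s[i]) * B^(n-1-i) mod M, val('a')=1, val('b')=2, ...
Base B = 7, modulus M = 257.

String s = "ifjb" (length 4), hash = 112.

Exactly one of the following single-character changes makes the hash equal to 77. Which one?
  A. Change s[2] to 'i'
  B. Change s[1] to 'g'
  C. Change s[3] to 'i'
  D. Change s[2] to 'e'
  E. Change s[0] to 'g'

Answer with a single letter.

Answer: D

Derivation:
Option A: s[2]='j'->'i', delta=(9-10)*7^1 mod 257 = 250, hash=112+250 mod 257 = 105
Option B: s[1]='f'->'g', delta=(7-6)*7^2 mod 257 = 49, hash=112+49 mod 257 = 161
Option C: s[3]='b'->'i', delta=(9-2)*7^0 mod 257 = 7, hash=112+7 mod 257 = 119
Option D: s[2]='j'->'e', delta=(5-10)*7^1 mod 257 = 222, hash=112+222 mod 257 = 77 <-- target
Option E: s[0]='i'->'g', delta=(7-9)*7^3 mod 257 = 85, hash=112+85 mod 257 = 197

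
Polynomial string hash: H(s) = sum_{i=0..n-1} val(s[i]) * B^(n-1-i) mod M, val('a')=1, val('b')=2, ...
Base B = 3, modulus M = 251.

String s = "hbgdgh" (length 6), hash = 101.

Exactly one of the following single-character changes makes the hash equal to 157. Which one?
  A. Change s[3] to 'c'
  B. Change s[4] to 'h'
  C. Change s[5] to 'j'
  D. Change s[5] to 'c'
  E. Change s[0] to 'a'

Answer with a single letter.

Answer: E

Derivation:
Option A: s[3]='d'->'c', delta=(3-4)*3^2 mod 251 = 242, hash=101+242 mod 251 = 92
Option B: s[4]='g'->'h', delta=(8-7)*3^1 mod 251 = 3, hash=101+3 mod 251 = 104
Option C: s[5]='h'->'j', delta=(10-8)*3^0 mod 251 = 2, hash=101+2 mod 251 = 103
Option D: s[5]='h'->'c', delta=(3-8)*3^0 mod 251 = 246, hash=101+246 mod 251 = 96
Option E: s[0]='h'->'a', delta=(1-8)*3^5 mod 251 = 56, hash=101+56 mod 251 = 157 <-- target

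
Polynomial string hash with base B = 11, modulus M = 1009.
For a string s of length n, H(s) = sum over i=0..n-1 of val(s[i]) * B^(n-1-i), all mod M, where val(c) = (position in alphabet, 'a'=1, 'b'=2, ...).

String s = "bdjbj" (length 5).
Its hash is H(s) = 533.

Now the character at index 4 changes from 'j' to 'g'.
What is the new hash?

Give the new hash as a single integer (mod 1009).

Answer: 530

Derivation:
val('j') = 10, val('g') = 7
Position k = 4, exponent = n-1-k = 0
B^0 mod M = 11^0 mod 1009 = 1
Delta = (7 - 10) * 1 mod 1009 = 1006
New hash = (533 + 1006) mod 1009 = 530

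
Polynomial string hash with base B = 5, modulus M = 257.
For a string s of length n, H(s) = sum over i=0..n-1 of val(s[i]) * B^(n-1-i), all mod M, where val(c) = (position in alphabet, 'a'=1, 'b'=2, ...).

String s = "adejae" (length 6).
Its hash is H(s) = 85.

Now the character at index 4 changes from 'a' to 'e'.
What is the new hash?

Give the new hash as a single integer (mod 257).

val('a') = 1, val('e') = 5
Position k = 4, exponent = n-1-k = 1
B^1 mod M = 5^1 mod 257 = 5
Delta = (5 - 1) * 5 mod 257 = 20
New hash = (85 + 20) mod 257 = 105

Answer: 105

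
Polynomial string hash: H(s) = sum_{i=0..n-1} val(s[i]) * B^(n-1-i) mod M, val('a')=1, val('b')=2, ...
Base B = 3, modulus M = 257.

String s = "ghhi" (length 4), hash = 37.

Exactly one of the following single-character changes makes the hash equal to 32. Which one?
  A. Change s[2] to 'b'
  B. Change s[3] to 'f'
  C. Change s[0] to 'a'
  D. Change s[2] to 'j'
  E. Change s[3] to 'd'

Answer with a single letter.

Answer: E

Derivation:
Option A: s[2]='h'->'b', delta=(2-8)*3^1 mod 257 = 239, hash=37+239 mod 257 = 19
Option B: s[3]='i'->'f', delta=(6-9)*3^0 mod 257 = 254, hash=37+254 mod 257 = 34
Option C: s[0]='g'->'a', delta=(1-7)*3^3 mod 257 = 95, hash=37+95 mod 257 = 132
Option D: s[2]='h'->'j', delta=(10-8)*3^1 mod 257 = 6, hash=37+6 mod 257 = 43
Option E: s[3]='i'->'d', delta=(4-9)*3^0 mod 257 = 252, hash=37+252 mod 257 = 32 <-- target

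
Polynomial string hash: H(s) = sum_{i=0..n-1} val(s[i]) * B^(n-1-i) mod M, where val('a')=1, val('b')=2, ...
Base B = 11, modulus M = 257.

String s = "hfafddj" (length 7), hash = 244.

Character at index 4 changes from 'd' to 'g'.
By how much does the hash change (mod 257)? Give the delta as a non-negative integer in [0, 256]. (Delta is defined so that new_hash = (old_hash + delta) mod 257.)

Answer: 106

Derivation:
Delta formula: (val(new) - val(old)) * B^(n-1-k) mod M
  val('g') - val('d') = 7 - 4 = 3
  B^(n-1-k) = 11^2 mod 257 = 121
  Delta = 3 * 121 mod 257 = 106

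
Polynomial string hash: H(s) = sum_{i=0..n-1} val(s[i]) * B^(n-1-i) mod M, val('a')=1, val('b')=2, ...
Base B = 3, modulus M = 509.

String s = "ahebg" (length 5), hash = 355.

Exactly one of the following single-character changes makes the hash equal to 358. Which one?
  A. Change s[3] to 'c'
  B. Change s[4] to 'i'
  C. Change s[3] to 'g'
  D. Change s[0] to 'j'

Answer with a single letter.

Option A: s[3]='b'->'c', delta=(3-2)*3^1 mod 509 = 3, hash=355+3 mod 509 = 358 <-- target
Option B: s[4]='g'->'i', delta=(9-7)*3^0 mod 509 = 2, hash=355+2 mod 509 = 357
Option C: s[3]='b'->'g', delta=(7-2)*3^1 mod 509 = 15, hash=355+15 mod 509 = 370
Option D: s[0]='a'->'j', delta=(10-1)*3^4 mod 509 = 220, hash=355+220 mod 509 = 66

Answer: A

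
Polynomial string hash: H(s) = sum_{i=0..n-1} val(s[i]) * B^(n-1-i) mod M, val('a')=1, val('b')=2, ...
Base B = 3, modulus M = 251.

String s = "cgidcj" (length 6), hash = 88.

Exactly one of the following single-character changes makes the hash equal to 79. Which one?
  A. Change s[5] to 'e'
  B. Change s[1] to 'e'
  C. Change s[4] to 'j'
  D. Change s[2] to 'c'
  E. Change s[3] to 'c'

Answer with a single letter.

Option A: s[5]='j'->'e', delta=(5-10)*3^0 mod 251 = 246, hash=88+246 mod 251 = 83
Option B: s[1]='g'->'e', delta=(5-7)*3^4 mod 251 = 89, hash=88+89 mod 251 = 177
Option C: s[4]='c'->'j', delta=(10-3)*3^1 mod 251 = 21, hash=88+21 mod 251 = 109
Option D: s[2]='i'->'c', delta=(3-9)*3^3 mod 251 = 89, hash=88+89 mod 251 = 177
Option E: s[3]='d'->'c', delta=(3-4)*3^2 mod 251 = 242, hash=88+242 mod 251 = 79 <-- target

Answer: E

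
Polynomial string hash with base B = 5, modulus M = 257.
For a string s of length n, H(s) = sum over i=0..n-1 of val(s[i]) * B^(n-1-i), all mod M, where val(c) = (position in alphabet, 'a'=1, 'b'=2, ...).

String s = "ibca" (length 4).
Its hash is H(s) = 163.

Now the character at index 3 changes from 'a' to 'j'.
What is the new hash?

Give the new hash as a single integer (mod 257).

Answer: 172

Derivation:
val('a') = 1, val('j') = 10
Position k = 3, exponent = n-1-k = 0
B^0 mod M = 5^0 mod 257 = 1
Delta = (10 - 1) * 1 mod 257 = 9
New hash = (163 + 9) mod 257 = 172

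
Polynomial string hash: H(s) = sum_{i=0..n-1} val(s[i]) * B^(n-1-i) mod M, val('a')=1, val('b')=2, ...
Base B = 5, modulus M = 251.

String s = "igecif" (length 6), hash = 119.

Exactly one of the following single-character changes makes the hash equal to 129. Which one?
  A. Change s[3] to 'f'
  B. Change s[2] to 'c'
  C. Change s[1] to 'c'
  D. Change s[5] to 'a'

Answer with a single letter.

Option A: s[3]='c'->'f', delta=(6-3)*5^2 mod 251 = 75, hash=119+75 mod 251 = 194
Option B: s[2]='e'->'c', delta=(3-5)*5^3 mod 251 = 1, hash=119+1 mod 251 = 120
Option C: s[1]='g'->'c', delta=(3-7)*5^4 mod 251 = 10, hash=119+10 mod 251 = 129 <-- target
Option D: s[5]='f'->'a', delta=(1-6)*5^0 mod 251 = 246, hash=119+246 mod 251 = 114

Answer: C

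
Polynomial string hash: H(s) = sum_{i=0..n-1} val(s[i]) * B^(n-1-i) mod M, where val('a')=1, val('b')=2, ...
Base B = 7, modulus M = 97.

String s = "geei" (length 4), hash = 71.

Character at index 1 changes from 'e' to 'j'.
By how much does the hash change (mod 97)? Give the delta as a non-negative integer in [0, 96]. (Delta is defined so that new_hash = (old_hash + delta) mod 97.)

Delta formula: (val(new) - val(old)) * B^(n-1-k) mod M
  val('j') - val('e') = 10 - 5 = 5
  B^(n-1-k) = 7^2 mod 97 = 49
  Delta = 5 * 49 mod 97 = 51

Answer: 51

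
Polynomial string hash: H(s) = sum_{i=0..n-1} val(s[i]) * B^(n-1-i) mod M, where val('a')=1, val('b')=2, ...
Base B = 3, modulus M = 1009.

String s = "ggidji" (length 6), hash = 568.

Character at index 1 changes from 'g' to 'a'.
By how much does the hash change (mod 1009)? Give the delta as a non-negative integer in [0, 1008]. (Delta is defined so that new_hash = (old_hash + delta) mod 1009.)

Answer: 523

Derivation:
Delta formula: (val(new) - val(old)) * B^(n-1-k) mod M
  val('a') - val('g') = 1 - 7 = -6
  B^(n-1-k) = 3^4 mod 1009 = 81
  Delta = -6 * 81 mod 1009 = 523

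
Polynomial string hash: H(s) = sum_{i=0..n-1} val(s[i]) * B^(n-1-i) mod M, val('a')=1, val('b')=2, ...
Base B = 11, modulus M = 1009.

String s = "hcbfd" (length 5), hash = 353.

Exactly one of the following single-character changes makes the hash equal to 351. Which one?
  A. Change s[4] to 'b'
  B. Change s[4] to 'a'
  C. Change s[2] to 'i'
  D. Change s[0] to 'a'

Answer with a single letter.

Answer: A

Derivation:
Option A: s[4]='d'->'b', delta=(2-4)*11^0 mod 1009 = 1007, hash=353+1007 mod 1009 = 351 <-- target
Option B: s[4]='d'->'a', delta=(1-4)*11^0 mod 1009 = 1006, hash=353+1006 mod 1009 = 350
Option C: s[2]='b'->'i', delta=(9-2)*11^2 mod 1009 = 847, hash=353+847 mod 1009 = 191
Option D: s[0]='h'->'a', delta=(1-8)*11^4 mod 1009 = 431, hash=353+431 mod 1009 = 784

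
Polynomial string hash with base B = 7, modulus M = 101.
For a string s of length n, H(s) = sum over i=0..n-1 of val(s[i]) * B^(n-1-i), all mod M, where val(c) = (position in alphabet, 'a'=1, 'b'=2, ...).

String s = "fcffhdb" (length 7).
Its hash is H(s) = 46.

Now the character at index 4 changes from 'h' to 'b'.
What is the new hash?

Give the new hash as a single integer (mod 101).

val('h') = 8, val('b') = 2
Position k = 4, exponent = n-1-k = 2
B^2 mod M = 7^2 mod 101 = 49
Delta = (2 - 8) * 49 mod 101 = 9
New hash = (46 + 9) mod 101 = 55

Answer: 55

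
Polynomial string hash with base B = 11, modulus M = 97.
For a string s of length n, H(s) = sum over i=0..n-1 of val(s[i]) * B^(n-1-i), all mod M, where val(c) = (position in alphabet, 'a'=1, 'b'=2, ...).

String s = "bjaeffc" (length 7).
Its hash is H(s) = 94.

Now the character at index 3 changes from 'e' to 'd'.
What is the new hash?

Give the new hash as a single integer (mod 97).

Answer: 24

Derivation:
val('e') = 5, val('d') = 4
Position k = 3, exponent = n-1-k = 3
B^3 mod M = 11^3 mod 97 = 70
Delta = (4 - 5) * 70 mod 97 = 27
New hash = (94 + 27) mod 97 = 24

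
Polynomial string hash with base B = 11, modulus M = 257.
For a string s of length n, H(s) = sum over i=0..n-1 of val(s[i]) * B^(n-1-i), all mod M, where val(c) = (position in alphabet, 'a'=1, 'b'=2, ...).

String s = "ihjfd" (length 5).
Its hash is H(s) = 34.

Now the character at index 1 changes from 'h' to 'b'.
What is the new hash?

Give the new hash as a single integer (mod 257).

Answer: 15

Derivation:
val('h') = 8, val('b') = 2
Position k = 1, exponent = n-1-k = 3
B^3 mod M = 11^3 mod 257 = 46
Delta = (2 - 8) * 46 mod 257 = 238
New hash = (34 + 238) mod 257 = 15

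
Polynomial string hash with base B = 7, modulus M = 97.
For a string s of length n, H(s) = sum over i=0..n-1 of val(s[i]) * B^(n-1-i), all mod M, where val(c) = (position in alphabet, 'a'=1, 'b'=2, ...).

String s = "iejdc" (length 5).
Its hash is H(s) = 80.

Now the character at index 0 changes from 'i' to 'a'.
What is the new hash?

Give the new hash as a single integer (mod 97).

Answer: 78

Derivation:
val('i') = 9, val('a') = 1
Position k = 0, exponent = n-1-k = 4
B^4 mod M = 7^4 mod 97 = 73
Delta = (1 - 9) * 73 mod 97 = 95
New hash = (80 + 95) mod 97 = 78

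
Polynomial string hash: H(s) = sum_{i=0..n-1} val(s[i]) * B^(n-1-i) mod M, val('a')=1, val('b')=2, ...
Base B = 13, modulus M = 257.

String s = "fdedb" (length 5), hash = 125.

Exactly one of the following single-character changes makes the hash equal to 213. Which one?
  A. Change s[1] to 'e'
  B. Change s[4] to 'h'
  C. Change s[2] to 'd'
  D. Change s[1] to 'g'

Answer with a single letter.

Option A: s[1]='d'->'e', delta=(5-4)*13^3 mod 257 = 141, hash=125+141 mod 257 = 9
Option B: s[4]='b'->'h', delta=(8-2)*13^0 mod 257 = 6, hash=125+6 mod 257 = 131
Option C: s[2]='e'->'d', delta=(4-5)*13^2 mod 257 = 88, hash=125+88 mod 257 = 213 <-- target
Option D: s[1]='d'->'g', delta=(7-4)*13^3 mod 257 = 166, hash=125+166 mod 257 = 34

Answer: C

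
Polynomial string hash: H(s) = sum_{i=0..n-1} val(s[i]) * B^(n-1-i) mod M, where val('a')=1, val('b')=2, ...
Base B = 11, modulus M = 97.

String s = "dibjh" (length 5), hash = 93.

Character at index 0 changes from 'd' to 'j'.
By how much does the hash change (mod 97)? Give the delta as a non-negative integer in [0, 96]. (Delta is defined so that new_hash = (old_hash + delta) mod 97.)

Delta formula: (val(new) - val(old)) * B^(n-1-k) mod M
  val('j') - val('d') = 10 - 4 = 6
  B^(n-1-k) = 11^4 mod 97 = 91
  Delta = 6 * 91 mod 97 = 61

Answer: 61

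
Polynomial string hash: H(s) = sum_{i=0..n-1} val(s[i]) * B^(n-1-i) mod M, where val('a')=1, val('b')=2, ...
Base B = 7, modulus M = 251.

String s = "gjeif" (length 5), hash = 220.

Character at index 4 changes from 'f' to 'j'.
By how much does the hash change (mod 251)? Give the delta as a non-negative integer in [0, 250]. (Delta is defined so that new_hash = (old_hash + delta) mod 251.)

Delta formula: (val(new) - val(old)) * B^(n-1-k) mod M
  val('j') - val('f') = 10 - 6 = 4
  B^(n-1-k) = 7^0 mod 251 = 1
  Delta = 4 * 1 mod 251 = 4

Answer: 4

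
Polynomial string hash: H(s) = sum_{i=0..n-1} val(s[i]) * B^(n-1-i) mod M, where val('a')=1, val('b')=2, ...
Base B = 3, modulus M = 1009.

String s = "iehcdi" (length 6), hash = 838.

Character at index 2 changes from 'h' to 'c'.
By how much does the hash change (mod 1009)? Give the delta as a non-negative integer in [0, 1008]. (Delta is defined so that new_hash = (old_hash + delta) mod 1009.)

Delta formula: (val(new) - val(old)) * B^(n-1-k) mod M
  val('c') - val('h') = 3 - 8 = -5
  B^(n-1-k) = 3^3 mod 1009 = 27
  Delta = -5 * 27 mod 1009 = 874

Answer: 874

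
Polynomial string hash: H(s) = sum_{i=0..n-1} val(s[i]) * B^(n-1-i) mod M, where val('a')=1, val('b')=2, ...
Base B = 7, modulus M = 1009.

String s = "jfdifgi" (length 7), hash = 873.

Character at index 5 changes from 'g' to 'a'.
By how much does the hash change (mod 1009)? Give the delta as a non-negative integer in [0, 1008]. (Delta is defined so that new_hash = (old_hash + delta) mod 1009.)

Answer: 967

Derivation:
Delta formula: (val(new) - val(old)) * B^(n-1-k) mod M
  val('a') - val('g') = 1 - 7 = -6
  B^(n-1-k) = 7^1 mod 1009 = 7
  Delta = -6 * 7 mod 1009 = 967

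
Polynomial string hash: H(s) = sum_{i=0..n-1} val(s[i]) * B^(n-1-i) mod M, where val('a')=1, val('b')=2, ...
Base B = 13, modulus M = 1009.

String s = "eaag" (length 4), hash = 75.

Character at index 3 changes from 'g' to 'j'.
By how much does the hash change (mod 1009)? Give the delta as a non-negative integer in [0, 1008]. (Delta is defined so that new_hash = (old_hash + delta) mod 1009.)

Delta formula: (val(new) - val(old)) * B^(n-1-k) mod M
  val('j') - val('g') = 10 - 7 = 3
  B^(n-1-k) = 13^0 mod 1009 = 1
  Delta = 3 * 1 mod 1009 = 3

Answer: 3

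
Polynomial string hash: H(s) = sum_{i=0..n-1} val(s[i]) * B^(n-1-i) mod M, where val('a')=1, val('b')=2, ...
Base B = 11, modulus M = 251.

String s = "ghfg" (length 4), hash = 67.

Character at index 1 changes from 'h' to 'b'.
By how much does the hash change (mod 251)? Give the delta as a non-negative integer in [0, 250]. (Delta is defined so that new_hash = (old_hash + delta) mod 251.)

Delta formula: (val(new) - val(old)) * B^(n-1-k) mod M
  val('b') - val('h') = 2 - 8 = -6
  B^(n-1-k) = 11^2 mod 251 = 121
  Delta = -6 * 121 mod 251 = 27

Answer: 27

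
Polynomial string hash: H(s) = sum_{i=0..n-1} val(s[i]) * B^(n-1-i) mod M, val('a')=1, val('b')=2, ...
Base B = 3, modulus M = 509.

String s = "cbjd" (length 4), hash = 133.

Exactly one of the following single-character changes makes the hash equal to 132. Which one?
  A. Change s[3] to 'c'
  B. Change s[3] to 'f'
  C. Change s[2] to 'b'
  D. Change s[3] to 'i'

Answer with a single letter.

Answer: A

Derivation:
Option A: s[3]='d'->'c', delta=(3-4)*3^0 mod 509 = 508, hash=133+508 mod 509 = 132 <-- target
Option B: s[3]='d'->'f', delta=(6-4)*3^0 mod 509 = 2, hash=133+2 mod 509 = 135
Option C: s[2]='j'->'b', delta=(2-10)*3^1 mod 509 = 485, hash=133+485 mod 509 = 109
Option D: s[3]='d'->'i', delta=(9-4)*3^0 mod 509 = 5, hash=133+5 mod 509 = 138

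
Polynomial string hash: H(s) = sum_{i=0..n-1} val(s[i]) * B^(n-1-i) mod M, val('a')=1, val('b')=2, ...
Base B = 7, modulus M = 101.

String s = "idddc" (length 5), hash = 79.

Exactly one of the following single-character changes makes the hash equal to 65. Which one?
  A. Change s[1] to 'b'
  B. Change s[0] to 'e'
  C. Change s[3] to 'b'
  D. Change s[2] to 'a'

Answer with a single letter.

Answer: C

Derivation:
Option A: s[1]='d'->'b', delta=(2-4)*7^3 mod 101 = 21, hash=79+21 mod 101 = 100
Option B: s[0]='i'->'e', delta=(5-9)*7^4 mod 101 = 92, hash=79+92 mod 101 = 70
Option C: s[3]='d'->'b', delta=(2-4)*7^1 mod 101 = 87, hash=79+87 mod 101 = 65 <-- target
Option D: s[2]='d'->'a', delta=(1-4)*7^2 mod 101 = 55, hash=79+55 mod 101 = 33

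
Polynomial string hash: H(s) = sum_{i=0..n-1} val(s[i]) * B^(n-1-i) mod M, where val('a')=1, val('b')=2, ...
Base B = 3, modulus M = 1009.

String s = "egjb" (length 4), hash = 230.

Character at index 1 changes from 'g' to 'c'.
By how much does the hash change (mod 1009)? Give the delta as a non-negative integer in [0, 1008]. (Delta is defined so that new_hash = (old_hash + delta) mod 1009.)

Answer: 973

Derivation:
Delta formula: (val(new) - val(old)) * B^(n-1-k) mod M
  val('c') - val('g') = 3 - 7 = -4
  B^(n-1-k) = 3^2 mod 1009 = 9
  Delta = -4 * 9 mod 1009 = 973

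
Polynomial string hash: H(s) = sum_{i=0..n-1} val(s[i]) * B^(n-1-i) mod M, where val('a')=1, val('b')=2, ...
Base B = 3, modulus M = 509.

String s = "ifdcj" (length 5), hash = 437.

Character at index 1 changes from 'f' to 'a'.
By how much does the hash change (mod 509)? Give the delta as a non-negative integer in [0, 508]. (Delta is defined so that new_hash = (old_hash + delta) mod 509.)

Answer: 374

Derivation:
Delta formula: (val(new) - val(old)) * B^(n-1-k) mod M
  val('a') - val('f') = 1 - 6 = -5
  B^(n-1-k) = 3^3 mod 509 = 27
  Delta = -5 * 27 mod 509 = 374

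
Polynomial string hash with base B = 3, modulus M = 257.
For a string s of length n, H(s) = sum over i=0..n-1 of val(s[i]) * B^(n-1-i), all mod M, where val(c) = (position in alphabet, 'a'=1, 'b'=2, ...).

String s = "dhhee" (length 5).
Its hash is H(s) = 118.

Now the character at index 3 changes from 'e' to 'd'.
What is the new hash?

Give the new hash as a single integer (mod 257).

Answer: 115

Derivation:
val('e') = 5, val('d') = 4
Position k = 3, exponent = n-1-k = 1
B^1 mod M = 3^1 mod 257 = 3
Delta = (4 - 5) * 3 mod 257 = 254
New hash = (118 + 254) mod 257 = 115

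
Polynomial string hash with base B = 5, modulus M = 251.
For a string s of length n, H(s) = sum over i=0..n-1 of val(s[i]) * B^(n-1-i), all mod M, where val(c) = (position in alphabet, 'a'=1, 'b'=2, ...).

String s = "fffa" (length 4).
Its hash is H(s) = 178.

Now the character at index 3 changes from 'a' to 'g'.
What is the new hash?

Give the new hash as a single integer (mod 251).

val('a') = 1, val('g') = 7
Position k = 3, exponent = n-1-k = 0
B^0 mod M = 5^0 mod 251 = 1
Delta = (7 - 1) * 1 mod 251 = 6
New hash = (178 + 6) mod 251 = 184

Answer: 184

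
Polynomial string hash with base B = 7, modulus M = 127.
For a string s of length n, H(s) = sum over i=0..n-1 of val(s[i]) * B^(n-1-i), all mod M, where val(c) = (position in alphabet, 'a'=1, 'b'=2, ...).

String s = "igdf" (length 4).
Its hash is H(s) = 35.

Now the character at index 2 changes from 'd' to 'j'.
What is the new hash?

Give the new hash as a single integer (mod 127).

val('d') = 4, val('j') = 10
Position k = 2, exponent = n-1-k = 1
B^1 mod M = 7^1 mod 127 = 7
Delta = (10 - 4) * 7 mod 127 = 42
New hash = (35 + 42) mod 127 = 77

Answer: 77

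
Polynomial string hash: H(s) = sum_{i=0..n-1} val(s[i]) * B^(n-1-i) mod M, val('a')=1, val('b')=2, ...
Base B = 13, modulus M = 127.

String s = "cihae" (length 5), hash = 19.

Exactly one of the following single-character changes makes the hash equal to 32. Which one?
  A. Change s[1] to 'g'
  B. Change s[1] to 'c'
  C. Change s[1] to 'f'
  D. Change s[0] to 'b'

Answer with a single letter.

Option A: s[1]='i'->'g', delta=(7-9)*13^3 mod 127 = 51, hash=19+51 mod 127 = 70
Option B: s[1]='i'->'c', delta=(3-9)*13^3 mod 127 = 26, hash=19+26 mod 127 = 45
Option C: s[1]='i'->'f', delta=(6-9)*13^3 mod 127 = 13, hash=19+13 mod 127 = 32 <-- target
Option D: s[0]='c'->'b', delta=(2-3)*13^4 mod 127 = 14, hash=19+14 mod 127 = 33

Answer: C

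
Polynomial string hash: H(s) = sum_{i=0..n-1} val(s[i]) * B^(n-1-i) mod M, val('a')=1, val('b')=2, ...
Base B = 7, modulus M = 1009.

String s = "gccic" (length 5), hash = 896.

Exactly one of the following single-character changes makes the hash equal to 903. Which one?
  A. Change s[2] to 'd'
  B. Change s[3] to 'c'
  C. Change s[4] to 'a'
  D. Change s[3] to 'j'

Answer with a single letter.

Answer: D

Derivation:
Option A: s[2]='c'->'d', delta=(4-3)*7^2 mod 1009 = 49, hash=896+49 mod 1009 = 945
Option B: s[3]='i'->'c', delta=(3-9)*7^1 mod 1009 = 967, hash=896+967 mod 1009 = 854
Option C: s[4]='c'->'a', delta=(1-3)*7^0 mod 1009 = 1007, hash=896+1007 mod 1009 = 894
Option D: s[3]='i'->'j', delta=(10-9)*7^1 mod 1009 = 7, hash=896+7 mod 1009 = 903 <-- target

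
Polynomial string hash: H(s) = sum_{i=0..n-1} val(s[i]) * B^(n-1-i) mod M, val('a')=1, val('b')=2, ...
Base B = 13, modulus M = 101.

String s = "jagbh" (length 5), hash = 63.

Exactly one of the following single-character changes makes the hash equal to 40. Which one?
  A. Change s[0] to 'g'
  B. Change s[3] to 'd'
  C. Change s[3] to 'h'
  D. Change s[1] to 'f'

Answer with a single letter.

Answer: C

Derivation:
Option A: s[0]='j'->'g', delta=(7-10)*13^4 mod 101 = 66, hash=63+66 mod 101 = 28
Option B: s[3]='b'->'d', delta=(4-2)*13^1 mod 101 = 26, hash=63+26 mod 101 = 89
Option C: s[3]='b'->'h', delta=(8-2)*13^1 mod 101 = 78, hash=63+78 mod 101 = 40 <-- target
Option D: s[1]='a'->'f', delta=(6-1)*13^3 mod 101 = 77, hash=63+77 mod 101 = 39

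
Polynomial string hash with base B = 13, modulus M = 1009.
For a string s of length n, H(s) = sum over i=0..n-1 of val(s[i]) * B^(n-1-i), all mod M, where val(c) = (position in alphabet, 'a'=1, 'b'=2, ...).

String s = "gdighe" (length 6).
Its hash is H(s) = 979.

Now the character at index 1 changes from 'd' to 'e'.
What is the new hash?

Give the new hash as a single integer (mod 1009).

Answer: 279

Derivation:
val('d') = 4, val('e') = 5
Position k = 1, exponent = n-1-k = 4
B^4 mod M = 13^4 mod 1009 = 309
Delta = (5 - 4) * 309 mod 1009 = 309
New hash = (979 + 309) mod 1009 = 279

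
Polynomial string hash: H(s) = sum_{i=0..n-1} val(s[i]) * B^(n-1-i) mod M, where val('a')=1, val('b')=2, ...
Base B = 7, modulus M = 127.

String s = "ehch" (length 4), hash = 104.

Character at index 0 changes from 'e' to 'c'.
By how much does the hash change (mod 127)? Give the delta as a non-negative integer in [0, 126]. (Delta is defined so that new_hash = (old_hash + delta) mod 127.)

Delta formula: (val(new) - val(old)) * B^(n-1-k) mod M
  val('c') - val('e') = 3 - 5 = -2
  B^(n-1-k) = 7^3 mod 127 = 89
  Delta = -2 * 89 mod 127 = 76

Answer: 76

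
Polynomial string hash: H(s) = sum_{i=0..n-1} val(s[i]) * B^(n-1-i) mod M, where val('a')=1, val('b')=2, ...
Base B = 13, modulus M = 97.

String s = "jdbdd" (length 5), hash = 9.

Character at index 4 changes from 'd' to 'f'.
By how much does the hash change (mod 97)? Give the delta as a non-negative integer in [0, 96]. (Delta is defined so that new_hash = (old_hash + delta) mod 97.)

Answer: 2

Derivation:
Delta formula: (val(new) - val(old)) * B^(n-1-k) mod M
  val('f') - val('d') = 6 - 4 = 2
  B^(n-1-k) = 13^0 mod 97 = 1
  Delta = 2 * 1 mod 97 = 2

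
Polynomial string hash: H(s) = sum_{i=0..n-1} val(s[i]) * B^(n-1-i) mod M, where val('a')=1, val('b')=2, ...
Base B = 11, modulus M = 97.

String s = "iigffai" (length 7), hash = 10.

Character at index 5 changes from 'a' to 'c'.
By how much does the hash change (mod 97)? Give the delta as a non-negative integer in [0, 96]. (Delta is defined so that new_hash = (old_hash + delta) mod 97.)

Delta formula: (val(new) - val(old)) * B^(n-1-k) mod M
  val('c') - val('a') = 3 - 1 = 2
  B^(n-1-k) = 11^1 mod 97 = 11
  Delta = 2 * 11 mod 97 = 22

Answer: 22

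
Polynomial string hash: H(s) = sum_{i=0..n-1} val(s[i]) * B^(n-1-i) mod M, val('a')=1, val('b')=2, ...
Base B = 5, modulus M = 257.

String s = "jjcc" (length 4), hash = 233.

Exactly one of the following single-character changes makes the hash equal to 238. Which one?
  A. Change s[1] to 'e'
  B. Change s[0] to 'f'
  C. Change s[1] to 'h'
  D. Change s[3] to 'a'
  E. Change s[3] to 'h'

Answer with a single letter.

Option A: s[1]='j'->'e', delta=(5-10)*5^2 mod 257 = 132, hash=233+132 mod 257 = 108
Option B: s[0]='j'->'f', delta=(6-10)*5^3 mod 257 = 14, hash=233+14 mod 257 = 247
Option C: s[1]='j'->'h', delta=(8-10)*5^2 mod 257 = 207, hash=233+207 mod 257 = 183
Option D: s[3]='c'->'a', delta=(1-3)*5^0 mod 257 = 255, hash=233+255 mod 257 = 231
Option E: s[3]='c'->'h', delta=(8-3)*5^0 mod 257 = 5, hash=233+5 mod 257 = 238 <-- target

Answer: E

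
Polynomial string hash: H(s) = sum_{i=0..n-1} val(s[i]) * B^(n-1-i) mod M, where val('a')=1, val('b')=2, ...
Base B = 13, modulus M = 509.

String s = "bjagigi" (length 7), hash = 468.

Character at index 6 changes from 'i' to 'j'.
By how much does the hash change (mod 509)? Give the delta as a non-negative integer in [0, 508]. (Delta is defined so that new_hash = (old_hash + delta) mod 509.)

Answer: 1

Derivation:
Delta formula: (val(new) - val(old)) * B^(n-1-k) mod M
  val('j') - val('i') = 10 - 9 = 1
  B^(n-1-k) = 13^0 mod 509 = 1
  Delta = 1 * 1 mod 509 = 1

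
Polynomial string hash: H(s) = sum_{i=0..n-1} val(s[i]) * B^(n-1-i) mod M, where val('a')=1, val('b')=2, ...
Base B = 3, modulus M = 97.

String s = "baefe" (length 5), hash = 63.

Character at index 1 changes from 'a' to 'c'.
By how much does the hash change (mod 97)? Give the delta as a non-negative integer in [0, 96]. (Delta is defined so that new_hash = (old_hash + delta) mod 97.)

Answer: 54

Derivation:
Delta formula: (val(new) - val(old)) * B^(n-1-k) mod M
  val('c') - val('a') = 3 - 1 = 2
  B^(n-1-k) = 3^3 mod 97 = 27
  Delta = 2 * 27 mod 97 = 54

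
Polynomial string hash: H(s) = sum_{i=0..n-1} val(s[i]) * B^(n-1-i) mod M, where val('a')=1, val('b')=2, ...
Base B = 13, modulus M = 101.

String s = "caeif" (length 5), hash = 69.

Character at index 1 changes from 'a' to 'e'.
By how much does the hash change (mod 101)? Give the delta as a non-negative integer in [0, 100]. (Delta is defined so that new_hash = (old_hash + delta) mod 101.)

Answer: 1

Derivation:
Delta formula: (val(new) - val(old)) * B^(n-1-k) mod M
  val('e') - val('a') = 5 - 1 = 4
  B^(n-1-k) = 13^3 mod 101 = 76
  Delta = 4 * 76 mod 101 = 1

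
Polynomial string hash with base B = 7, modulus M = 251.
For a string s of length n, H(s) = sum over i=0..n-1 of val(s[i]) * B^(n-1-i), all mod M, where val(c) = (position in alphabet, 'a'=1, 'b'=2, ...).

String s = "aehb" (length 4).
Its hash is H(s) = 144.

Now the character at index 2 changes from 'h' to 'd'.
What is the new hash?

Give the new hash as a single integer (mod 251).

Answer: 116

Derivation:
val('h') = 8, val('d') = 4
Position k = 2, exponent = n-1-k = 1
B^1 mod M = 7^1 mod 251 = 7
Delta = (4 - 8) * 7 mod 251 = 223
New hash = (144 + 223) mod 251 = 116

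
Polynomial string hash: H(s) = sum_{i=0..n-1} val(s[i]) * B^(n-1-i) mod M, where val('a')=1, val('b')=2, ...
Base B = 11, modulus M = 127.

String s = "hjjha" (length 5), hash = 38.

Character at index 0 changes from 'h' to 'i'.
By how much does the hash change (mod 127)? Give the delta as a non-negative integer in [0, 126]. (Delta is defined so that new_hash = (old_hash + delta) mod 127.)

Delta formula: (val(new) - val(old)) * B^(n-1-k) mod M
  val('i') - val('h') = 9 - 8 = 1
  B^(n-1-k) = 11^4 mod 127 = 36
  Delta = 1 * 36 mod 127 = 36

Answer: 36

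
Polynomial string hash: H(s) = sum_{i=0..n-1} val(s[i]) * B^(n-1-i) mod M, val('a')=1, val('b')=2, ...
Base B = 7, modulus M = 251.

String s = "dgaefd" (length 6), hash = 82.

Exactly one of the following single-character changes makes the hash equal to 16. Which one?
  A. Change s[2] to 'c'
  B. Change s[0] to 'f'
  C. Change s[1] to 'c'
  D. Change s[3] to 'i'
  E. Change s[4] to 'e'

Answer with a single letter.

Option A: s[2]='a'->'c', delta=(3-1)*7^3 mod 251 = 184, hash=82+184 mod 251 = 15
Option B: s[0]='d'->'f', delta=(6-4)*7^5 mod 251 = 231, hash=82+231 mod 251 = 62
Option C: s[1]='g'->'c', delta=(3-7)*7^4 mod 251 = 185, hash=82+185 mod 251 = 16 <-- target
Option D: s[3]='e'->'i', delta=(9-5)*7^2 mod 251 = 196, hash=82+196 mod 251 = 27
Option E: s[4]='f'->'e', delta=(5-6)*7^1 mod 251 = 244, hash=82+244 mod 251 = 75

Answer: C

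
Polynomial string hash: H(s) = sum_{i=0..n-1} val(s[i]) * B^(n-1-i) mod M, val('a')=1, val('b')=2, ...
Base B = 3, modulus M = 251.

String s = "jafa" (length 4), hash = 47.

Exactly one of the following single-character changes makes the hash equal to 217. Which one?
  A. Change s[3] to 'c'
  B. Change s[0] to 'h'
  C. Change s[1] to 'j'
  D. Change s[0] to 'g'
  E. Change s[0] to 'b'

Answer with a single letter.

Option A: s[3]='a'->'c', delta=(3-1)*3^0 mod 251 = 2, hash=47+2 mod 251 = 49
Option B: s[0]='j'->'h', delta=(8-10)*3^3 mod 251 = 197, hash=47+197 mod 251 = 244
Option C: s[1]='a'->'j', delta=(10-1)*3^2 mod 251 = 81, hash=47+81 mod 251 = 128
Option D: s[0]='j'->'g', delta=(7-10)*3^3 mod 251 = 170, hash=47+170 mod 251 = 217 <-- target
Option E: s[0]='j'->'b', delta=(2-10)*3^3 mod 251 = 35, hash=47+35 mod 251 = 82

Answer: D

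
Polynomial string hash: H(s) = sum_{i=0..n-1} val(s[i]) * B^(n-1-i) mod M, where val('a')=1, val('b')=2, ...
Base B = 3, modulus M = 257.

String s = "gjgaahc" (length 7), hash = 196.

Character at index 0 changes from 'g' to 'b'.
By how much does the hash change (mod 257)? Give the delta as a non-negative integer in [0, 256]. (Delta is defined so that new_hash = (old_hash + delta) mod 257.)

Delta formula: (val(new) - val(old)) * B^(n-1-k) mod M
  val('b') - val('g') = 2 - 7 = -5
  B^(n-1-k) = 3^6 mod 257 = 215
  Delta = -5 * 215 mod 257 = 210

Answer: 210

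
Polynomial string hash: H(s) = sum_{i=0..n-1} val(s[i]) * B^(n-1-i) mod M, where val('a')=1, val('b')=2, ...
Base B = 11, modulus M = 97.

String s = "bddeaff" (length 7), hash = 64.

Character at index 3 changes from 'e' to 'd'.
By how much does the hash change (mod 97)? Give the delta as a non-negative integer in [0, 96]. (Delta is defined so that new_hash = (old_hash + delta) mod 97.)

Delta formula: (val(new) - val(old)) * B^(n-1-k) mod M
  val('d') - val('e') = 4 - 5 = -1
  B^(n-1-k) = 11^3 mod 97 = 70
  Delta = -1 * 70 mod 97 = 27

Answer: 27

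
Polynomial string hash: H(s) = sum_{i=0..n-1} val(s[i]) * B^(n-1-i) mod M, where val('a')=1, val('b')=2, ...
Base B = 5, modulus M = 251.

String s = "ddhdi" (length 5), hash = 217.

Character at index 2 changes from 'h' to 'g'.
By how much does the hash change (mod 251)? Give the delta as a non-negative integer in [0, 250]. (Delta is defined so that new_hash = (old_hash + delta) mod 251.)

Delta formula: (val(new) - val(old)) * B^(n-1-k) mod M
  val('g') - val('h') = 7 - 8 = -1
  B^(n-1-k) = 5^2 mod 251 = 25
  Delta = -1 * 25 mod 251 = 226

Answer: 226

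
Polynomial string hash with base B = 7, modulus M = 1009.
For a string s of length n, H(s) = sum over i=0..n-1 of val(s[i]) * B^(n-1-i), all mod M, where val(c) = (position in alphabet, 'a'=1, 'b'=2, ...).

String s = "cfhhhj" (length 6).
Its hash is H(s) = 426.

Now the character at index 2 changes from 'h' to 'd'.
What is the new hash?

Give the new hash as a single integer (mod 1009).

Answer: 63

Derivation:
val('h') = 8, val('d') = 4
Position k = 2, exponent = n-1-k = 3
B^3 mod M = 7^3 mod 1009 = 343
Delta = (4 - 8) * 343 mod 1009 = 646
New hash = (426 + 646) mod 1009 = 63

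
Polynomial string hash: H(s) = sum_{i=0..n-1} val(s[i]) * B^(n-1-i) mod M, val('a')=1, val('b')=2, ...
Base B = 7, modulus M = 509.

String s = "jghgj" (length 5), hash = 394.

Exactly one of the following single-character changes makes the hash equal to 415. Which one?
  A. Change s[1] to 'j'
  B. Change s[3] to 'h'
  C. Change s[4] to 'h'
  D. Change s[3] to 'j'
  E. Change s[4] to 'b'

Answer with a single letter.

Option A: s[1]='g'->'j', delta=(10-7)*7^3 mod 509 = 11, hash=394+11 mod 509 = 405
Option B: s[3]='g'->'h', delta=(8-7)*7^1 mod 509 = 7, hash=394+7 mod 509 = 401
Option C: s[4]='j'->'h', delta=(8-10)*7^0 mod 509 = 507, hash=394+507 mod 509 = 392
Option D: s[3]='g'->'j', delta=(10-7)*7^1 mod 509 = 21, hash=394+21 mod 509 = 415 <-- target
Option E: s[4]='j'->'b', delta=(2-10)*7^0 mod 509 = 501, hash=394+501 mod 509 = 386

Answer: D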